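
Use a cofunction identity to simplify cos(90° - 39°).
cos(90° - 39°) = sin(39°)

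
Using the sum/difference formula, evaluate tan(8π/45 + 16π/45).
tan(8π/45 + 16π/45) = (tan 8π/45 + tan 16π/45)/(1 - tan 8π/45 tan 16π/45) = -9.514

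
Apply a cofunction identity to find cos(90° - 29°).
cos(90° - 29°) = sin(29°) = 0.4848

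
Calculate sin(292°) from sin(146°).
sin(292°) = 2 sin 146° cos 146° = -0.9272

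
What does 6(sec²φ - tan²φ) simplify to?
6(sec²φ - tan²φ) = 6 (using Pythagorean identity)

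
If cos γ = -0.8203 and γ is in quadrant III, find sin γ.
sin γ = -0.5719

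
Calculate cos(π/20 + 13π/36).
cos(π/20 + 13π/36) = cos π/20 cos 13π/36 - sin π/20 sin 13π/36 = 0.2756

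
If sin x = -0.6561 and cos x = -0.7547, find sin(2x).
sin(2x) = 2 sin x cos x = 0.9903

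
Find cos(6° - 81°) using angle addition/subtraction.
cos(6° - 81°) = cos 6° cos 81° + sin 6° sin 81° = (√6-√2)/4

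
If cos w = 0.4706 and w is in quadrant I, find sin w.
sin w = 0.8823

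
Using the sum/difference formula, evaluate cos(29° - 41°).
cos(29° - 41°) = cos 29° cos 41° + sin 29° sin 41° = 0.9781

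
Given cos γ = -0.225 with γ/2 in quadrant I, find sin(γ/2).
sin(γ/2) = ±√((1 - cos γ)/2); positive since γ/2 ∈ QI, so sin(γ/2) = 0.7826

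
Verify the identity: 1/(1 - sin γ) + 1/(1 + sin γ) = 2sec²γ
LHS = [(1 + sin γ) + (1 - sin γ)] / [(1 - sin γ)(1 + sin γ)] = 2/(1 - sin²γ) = 2/cos²γ = 2sec²γ = RHS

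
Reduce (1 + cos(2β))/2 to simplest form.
(1 + cos(2β))/2 = cos²β (using Power reduction)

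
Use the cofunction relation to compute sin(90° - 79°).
sin(90° - 79°) = cos(79°) = 0.1908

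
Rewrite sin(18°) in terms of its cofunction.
sin(18°) = cos(90° - 18°) = cos(72°)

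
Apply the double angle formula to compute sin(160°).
sin(160°) = 2 sin 80° cos 80° = 0.342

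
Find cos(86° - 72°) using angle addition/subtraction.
cos(86° - 72°) = cos 86° cos 72° + sin 86° sin 72° = 0.9703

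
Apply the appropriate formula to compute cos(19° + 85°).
cos(19° + 85°) = cos 19° cos 85° - sin 19° sin 85° = -0.2419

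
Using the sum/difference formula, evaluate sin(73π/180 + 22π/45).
sin(73π/180 + 22π/45) = sin 73π/180 cos 22π/45 + cos 73π/180 sin 22π/45 = 0.3256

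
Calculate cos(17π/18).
cos(17π/18) = -0.9848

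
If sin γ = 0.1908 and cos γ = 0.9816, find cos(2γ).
cos(2γ) = cos²γ - sin²γ = 0.9271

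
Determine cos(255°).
cos(255°) = -(√6-√2)/4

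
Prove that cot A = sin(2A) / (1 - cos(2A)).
RHS = 2 sin A cos A / (2sin²A) = cos A/sin A = cot A = LHS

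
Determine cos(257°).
cos(257°) = -0.225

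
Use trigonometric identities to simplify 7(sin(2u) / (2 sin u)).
7(sin(2u) / (2 sin u)) = 7(cos u) (using Double angle)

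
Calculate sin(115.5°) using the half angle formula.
sin(115.5°) = √((1 - cos 231°)/2) = 0.9026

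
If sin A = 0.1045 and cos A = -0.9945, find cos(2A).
cos(2A) = cos²A - sin²A = 0.9781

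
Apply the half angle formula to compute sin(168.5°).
sin(168.5°) = √((1 - cos 337°)/2) = 0.1994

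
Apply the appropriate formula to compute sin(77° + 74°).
sin(77° + 74°) = sin 77° cos 74° + cos 77° sin 74° = 0.4848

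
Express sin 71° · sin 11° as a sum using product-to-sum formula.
sin 71° sin 11° = (1/2)[cos(71°-11°) - cos(71°+11°)]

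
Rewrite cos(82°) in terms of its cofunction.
cos(82°) = sin(90° - 82°) = sin(8°)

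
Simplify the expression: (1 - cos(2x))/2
(1 - cos(2x))/2 = sin²x (using Power reduction)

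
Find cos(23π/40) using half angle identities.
cos(23π/40) = -√((1 + cos 23π/20)/2) = -0.2334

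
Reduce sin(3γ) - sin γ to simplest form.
sin(3γ) - sin γ = 2 cos(2γ) sin γ (using Sum-to-product)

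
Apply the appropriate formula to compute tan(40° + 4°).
tan(40° + 4°) = (tan 40° + tan 4°)/(1 - tan 40° tan 4°) = 0.9657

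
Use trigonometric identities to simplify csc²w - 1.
csc²w - 1 = cot²w (using Pythagorean identity)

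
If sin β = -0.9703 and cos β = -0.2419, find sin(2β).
sin(2β) = 2 sin β cos β = 0.4694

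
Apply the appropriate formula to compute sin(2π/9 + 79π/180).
sin(2π/9 + 79π/180) = sin 2π/9 cos 79π/180 + cos 2π/9 sin 79π/180 = 0.8746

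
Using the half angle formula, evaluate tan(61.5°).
tan(61.5°) = sin 123° / (1 + cos 123°) = 1.842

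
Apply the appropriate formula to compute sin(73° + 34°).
sin(73° + 34°) = sin 73° cos 34° + cos 73° sin 34° = 0.9563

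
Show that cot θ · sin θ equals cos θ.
LHS = (cos θ/sin θ) · sin θ = cos θ = RHS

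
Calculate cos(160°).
cos(160°) = -0.9397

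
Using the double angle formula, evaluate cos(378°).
cos(378°) = cos²189° - sin²189° = 0.9511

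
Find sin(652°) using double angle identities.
sin(652°) = 2 sin 326° cos 326° = -0.9272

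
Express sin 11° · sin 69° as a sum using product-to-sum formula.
sin 11° sin 69° = (1/2)[cos(11°-69°) - cos(11°+69°)]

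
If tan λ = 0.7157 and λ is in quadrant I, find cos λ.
cos λ = 0.8132 (using tan²λ + 1 = sec²λ)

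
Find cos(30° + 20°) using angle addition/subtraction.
cos(30° + 20°) = cos 30° cos 20° - sin 30° sin 20° = 0.6428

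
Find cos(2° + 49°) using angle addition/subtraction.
cos(2° + 49°) = cos 2° cos 49° - sin 2° sin 49° = 0.6293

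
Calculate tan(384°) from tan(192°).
tan(384°) = 2 tan 192° / (1 - tan²192°) = 0.4452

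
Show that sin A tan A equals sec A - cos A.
RHS = 1/cos A - cos A = (1 - cos²A)/cos A = sin²A/cos A = sin A · (sin A/cos A) = sin A tan A = LHS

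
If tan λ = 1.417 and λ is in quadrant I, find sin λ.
sin λ = 0.817 (using tan²λ + 1 = sec²λ)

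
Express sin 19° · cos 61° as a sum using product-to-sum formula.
sin 19° cos 61° = (1/2)[sin(19°+61°) + sin(19°-61°)]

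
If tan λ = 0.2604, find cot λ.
cot λ = 1/tan λ = 3.84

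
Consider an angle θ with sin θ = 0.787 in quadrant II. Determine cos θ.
cos θ = ±√(1 - sin²θ) = -0.617 (negative in QII)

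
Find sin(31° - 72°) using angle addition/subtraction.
sin(31° - 72°) = sin 31° cos 72° - cos 31° sin 72° = -0.6561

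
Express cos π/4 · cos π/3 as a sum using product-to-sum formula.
cos π/4 cos π/3 = (1/2)[cos(π/4-π/3) + cos(π/4+π/3)]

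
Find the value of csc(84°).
csc(84°) = 1.006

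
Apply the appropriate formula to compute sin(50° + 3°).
sin(50° + 3°) = sin 50° cos 3° + cos 50° sin 3° = 0.7986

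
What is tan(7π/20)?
tan(7π/20) = 1.963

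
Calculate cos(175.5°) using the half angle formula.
cos(175.5°) = -√((1 + cos 351°)/2) = -0.9969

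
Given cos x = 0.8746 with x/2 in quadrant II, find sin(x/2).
sin(x/2) = ±√((1 - cos x)/2); positive since x/2 ∈ QII, so sin(x/2) = 0.2504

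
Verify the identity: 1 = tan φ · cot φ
RHS = (sin φ/cos φ) · (cos φ/sin φ) = 1 = LHS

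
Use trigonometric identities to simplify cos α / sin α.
cos α / sin α = cot α (using Quotient identity)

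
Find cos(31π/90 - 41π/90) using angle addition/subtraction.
cos(31π/90 - 41π/90) = cos 31π/90 cos 41π/90 + sin 31π/90 sin 41π/90 = 0.9397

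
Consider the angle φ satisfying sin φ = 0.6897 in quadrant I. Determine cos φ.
cos φ = √(1 - sin²φ) = 0.7241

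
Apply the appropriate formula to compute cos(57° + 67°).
cos(57° + 67°) = cos 57° cos 67° - sin 57° sin 67° = -0.5592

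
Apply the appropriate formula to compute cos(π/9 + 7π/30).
cos(π/9 + 7π/30) = cos π/9 cos 7π/30 - sin π/9 sin 7π/30 = 0.4695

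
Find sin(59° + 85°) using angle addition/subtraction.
sin(59° + 85°) = sin 59° cos 85° + cos 59° sin 85° = 0.5878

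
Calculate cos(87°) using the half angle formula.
cos(87°) = √((1 + cos 174°)/2) = 0.05234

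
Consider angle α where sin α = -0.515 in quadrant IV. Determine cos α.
cos α = √(1 - sin²α) = 0.8572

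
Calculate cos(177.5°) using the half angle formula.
cos(177.5°) = -√((1 + cos 355°)/2) = -0.999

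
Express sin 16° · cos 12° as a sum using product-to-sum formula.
sin 16° cos 12° = (1/2)[sin(16°+12°) + sin(16°-12°)]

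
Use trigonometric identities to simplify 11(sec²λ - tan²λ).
11(sec²λ - tan²λ) = 11 (using Pythagorean identity)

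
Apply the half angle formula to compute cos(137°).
cos(137°) = -√((1 + cos 274°)/2) = -0.7314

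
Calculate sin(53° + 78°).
sin(53° + 78°) = sin 53° cos 78° + cos 53° sin 78° = 0.7547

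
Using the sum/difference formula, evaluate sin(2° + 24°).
sin(2° + 24°) = sin 2° cos 24° + cos 2° sin 24° = 0.4384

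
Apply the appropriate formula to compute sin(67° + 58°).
sin(67° + 58°) = sin 67° cos 58° + cos 67° sin 58° = 0.8192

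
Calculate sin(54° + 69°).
sin(54° + 69°) = sin 54° cos 69° + cos 54° sin 69° = 0.8387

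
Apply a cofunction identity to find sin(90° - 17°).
sin(90° - 17°) = cos(17°) = 0.9563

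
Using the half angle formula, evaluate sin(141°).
sin(141°) = √((1 - cos 282°)/2) = 0.6293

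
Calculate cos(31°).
cos(31°) = 0.8572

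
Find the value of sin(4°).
sin(4°) = 0.06976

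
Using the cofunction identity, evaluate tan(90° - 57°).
tan(90° - 57°) = cot(57°) = 0.6494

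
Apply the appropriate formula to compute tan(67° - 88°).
tan(67° - 88°) = (tan 67° - tan 88°)/(1 + tan 67° tan 88°) = -0.3839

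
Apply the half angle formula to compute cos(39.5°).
cos(39.5°) = √((1 + cos 79°)/2) = 0.7716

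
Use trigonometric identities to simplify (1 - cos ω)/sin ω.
(1 - cos ω)/sin ω = tan(ω/2) (using Half angle)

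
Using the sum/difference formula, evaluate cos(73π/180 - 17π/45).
cos(73π/180 - 17π/45) = cos 73π/180 cos 17π/45 + sin 73π/180 sin 17π/45 = 0.9962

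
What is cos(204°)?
cos(204°) = -0.9135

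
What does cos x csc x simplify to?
cos x csc x = cot x (using Reciprocal + quotient)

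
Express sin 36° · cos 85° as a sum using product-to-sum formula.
sin 36° cos 85° = (1/2)[sin(36°+85°) + sin(36°-85°)]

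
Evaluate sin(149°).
sin(149°) = 0.515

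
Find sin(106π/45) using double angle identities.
sin(106π/45) = 2 sin 53π/45 cos 53π/45 = 0.8988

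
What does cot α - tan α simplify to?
cot α - tan α = 2 cot(2α) (using Double angle)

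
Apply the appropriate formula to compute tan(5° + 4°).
tan(5° + 4°) = (tan 5° + tan 4°)/(1 - tan 5° tan 4°) = 0.1584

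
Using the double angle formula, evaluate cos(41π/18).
cos(41π/18) = cos²41π/36 - sin²41π/36 = 0.6428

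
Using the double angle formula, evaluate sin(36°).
sin(36°) = 2 sin 18° cos 18° = 0.5878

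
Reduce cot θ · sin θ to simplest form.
cot θ · sin θ = cos θ (using Quotient identity)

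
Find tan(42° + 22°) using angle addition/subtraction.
tan(42° + 22°) = (tan 42° + tan 22°)/(1 - tan 42° tan 22°) = 2.05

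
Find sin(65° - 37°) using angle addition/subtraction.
sin(65° - 37°) = sin 65° cos 37° - cos 65° sin 37° = 0.4695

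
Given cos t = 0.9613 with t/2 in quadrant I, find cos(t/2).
cos(t/2) = ±√((1 + cos t)/2); positive since t/2 ∈ QI, so cos(t/2) = 0.9903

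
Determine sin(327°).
sin(327°) = -0.5446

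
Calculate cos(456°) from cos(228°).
cos(456°) = cos²228° - sin²228° = -0.1045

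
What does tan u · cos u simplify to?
tan u · cos u = sin u (using Quotient identity)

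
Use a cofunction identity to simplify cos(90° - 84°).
cos(90° - 84°) = sin(84°)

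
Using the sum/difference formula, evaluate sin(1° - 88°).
sin(1° - 88°) = sin 1° cos 88° - cos 1° sin 88° = -0.9986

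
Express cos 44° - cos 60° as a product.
cos 44° - cos 60° = -2 sin(52°) sin(-8°)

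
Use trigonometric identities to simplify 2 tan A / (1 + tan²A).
2 tan A / (1 + tan²A) = sin(2A) (using Double angle)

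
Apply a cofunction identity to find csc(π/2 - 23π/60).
csc(π/2 - 23π/60) = sec(23π/60) = 2.79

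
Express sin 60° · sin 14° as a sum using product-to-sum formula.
sin 60° sin 14° = (1/2)[cos(60°-14°) - cos(60°+14°)]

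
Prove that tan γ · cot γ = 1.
LHS = (sin γ/cos γ) · (cos γ/sin γ) = 1 = RHS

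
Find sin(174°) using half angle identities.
sin(174°) = √((1 - cos 348°)/2) = 0.1045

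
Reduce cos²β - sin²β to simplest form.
cos²β - sin²β = cos(2β) (using Double angle)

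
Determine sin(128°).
sin(128°) = 0.788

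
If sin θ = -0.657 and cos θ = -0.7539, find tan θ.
tan θ = sin θ / cos θ = 0.8715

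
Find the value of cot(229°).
cot(229°) = 0.8693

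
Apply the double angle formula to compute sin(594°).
sin(594°) = 2 sin 297° cos 297° = -0.809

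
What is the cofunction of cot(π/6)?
cot(π/6) = tan(π/2 - π/6) = tan(π/3)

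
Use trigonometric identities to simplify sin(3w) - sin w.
sin(3w) - sin w = 2 cos(2w) sin w (using Sum-to-product)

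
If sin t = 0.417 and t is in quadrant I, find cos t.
cos t = 0.9089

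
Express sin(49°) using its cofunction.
sin(49°) = cos(90° - 49°) = cos(41°)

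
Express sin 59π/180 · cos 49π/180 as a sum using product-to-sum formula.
sin 59π/180 cos 49π/180 = (1/2)[sin(59π/180+49π/180) + sin(59π/180-49π/180)]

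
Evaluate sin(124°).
sin(124°) = 0.829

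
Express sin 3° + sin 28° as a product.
sin 3° + sin 28° = 2 sin(15.5°) cos(-12.5°)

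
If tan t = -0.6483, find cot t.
cot t = 1/tan t = -1.542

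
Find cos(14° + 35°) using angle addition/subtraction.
cos(14° + 35°) = cos 14° cos 35° - sin 14° sin 35° = 0.6561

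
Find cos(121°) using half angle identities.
cos(121°) = -√((1 + cos 242°)/2) = -0.515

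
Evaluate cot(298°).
cot(298°) = -0.5317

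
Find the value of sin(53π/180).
sin(53π/180) = 0.7986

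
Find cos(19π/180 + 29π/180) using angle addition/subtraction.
cos(19π/180 + 29π/180) = cos 19π/180 cos 29π/180 - sin 19π/180 sin 29π/180 = 0.6691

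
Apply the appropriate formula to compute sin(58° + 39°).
sin(58° + 39°) = sin 58° cos 39° + cos 58° sin 39° = 0.9925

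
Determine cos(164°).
cos(164°) = -0.9613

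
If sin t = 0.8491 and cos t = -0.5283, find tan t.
tan t = sin t / cos t = -1.607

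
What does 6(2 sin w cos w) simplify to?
6(2 sin w cos w) = 6(sin(2w)) (using Double angle)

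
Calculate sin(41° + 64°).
sin(41° + 64°) = sin 41° cos 64° + cos 41° sin 64° = (√6+√2)/4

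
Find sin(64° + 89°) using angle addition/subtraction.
sin(64° + 89°) = sin 64° cos 89° + cos 64° sin 89° = 0.454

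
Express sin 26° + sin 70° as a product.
sin 26° + sin 70° = 2 sin(48°) cos(-22°)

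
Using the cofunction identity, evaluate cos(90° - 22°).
cos(90° - 22°) = sin(22°) = 0.3746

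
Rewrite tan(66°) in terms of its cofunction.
tan(66°) = cot(90° - 66°) = cot(24°)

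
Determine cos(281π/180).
cos(281π/180) = 0.1908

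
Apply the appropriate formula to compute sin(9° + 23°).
sin(9° + 23°) = sin 9° cos 23° + cos 9° sin 23° = 0.5299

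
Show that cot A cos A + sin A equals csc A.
LHS = cos²A/sin A + sin A = (cos²A + sin²A)/sin A = 1/sin A = csc A = RHS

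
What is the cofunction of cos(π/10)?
cos(π/10) = sin(π/2 - π/10) = sin(2π/5)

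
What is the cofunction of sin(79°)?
sin(79°) = cos(90° - 79°) = cos(11°)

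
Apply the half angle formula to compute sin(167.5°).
sin(167.5°) = √((1 - cos 335°)/2) = 0.2164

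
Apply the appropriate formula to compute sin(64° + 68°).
sin(64° + 68°) = sin 64° cos 68° + cos 64° sin 68° = 0.7431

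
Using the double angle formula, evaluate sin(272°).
sin(272°) = 2 sin 136° cos 136° = -0.9994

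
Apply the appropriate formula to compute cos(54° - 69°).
cos(54° - 69°) = cos 54° cos 69° + sin 54° sin 69° = (√6+√2)/4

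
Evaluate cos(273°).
cos(273°) = 0.05234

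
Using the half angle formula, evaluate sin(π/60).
sin(π/60) = √((1 - cos π/30)/2) = 0.05234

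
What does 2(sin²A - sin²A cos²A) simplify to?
2(sin²A - sin²A cos²A) = 2(sin⁴A) (using Factoring)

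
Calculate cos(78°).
cos(78°) = 0.2079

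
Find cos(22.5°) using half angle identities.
cos(22.5°) = √((1 + cos 45°)/2) = √(2+√2)/2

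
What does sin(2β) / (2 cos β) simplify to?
sin(2β) / (2 cos β) = sin β (using Double angle)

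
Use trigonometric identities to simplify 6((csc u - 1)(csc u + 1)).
6((csc u - 1)(csc u + 1)) = 6(cot²u) (using Diff. of squares)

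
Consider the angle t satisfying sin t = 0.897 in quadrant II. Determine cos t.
cos t = ±√(1 - sin²t) = -0.442 (negative in QII)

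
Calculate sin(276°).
sin(276°) = -0.9945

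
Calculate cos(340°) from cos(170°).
cos(340°) = 1 - 2sin²170° = 0.9397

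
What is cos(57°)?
cos(57°) = 0.5446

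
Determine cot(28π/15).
cot(28π/15) = -2.246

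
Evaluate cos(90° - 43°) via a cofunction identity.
cos(90° - 43°) = sin(43°) = 0.682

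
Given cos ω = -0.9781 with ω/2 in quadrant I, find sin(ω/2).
sin(ω/2) = ±√((1 - cos ω)/2); positive since ω/2 ∈ QI, so sin(ω/2) = 0.9945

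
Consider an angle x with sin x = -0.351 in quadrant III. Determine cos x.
cos x = ±√(1 - sin²x) = -0.9364 (negative in QIII)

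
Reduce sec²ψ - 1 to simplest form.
sec²ψ - 1 = tan²ψ (using Pythagorean identity)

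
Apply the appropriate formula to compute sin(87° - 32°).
sin(87° - 32°) = sin 87° cos 32° - cos 87° sin 32° = 0.8192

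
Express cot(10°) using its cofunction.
cot(10°) = tan(90° - 10°) = tan(80°)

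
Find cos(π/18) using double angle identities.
cos(π/18) = cos²π/36 - sin²π/36 = 0.9848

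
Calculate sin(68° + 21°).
sin(68° + 21°) = sin 68° cos 21° + cos 68° sin 21° = 0.9998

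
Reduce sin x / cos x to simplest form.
sin x / cos x = tan x (using Quotient identity)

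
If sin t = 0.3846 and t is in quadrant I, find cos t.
cos t = 0.9231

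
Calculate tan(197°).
tan(197°) = 0.3057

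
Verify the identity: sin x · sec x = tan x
LHS = sin x · (1/cos x) = sin x/cos x = tan x = RHS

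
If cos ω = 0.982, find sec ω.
sec ω = 1/cos ω = 1.018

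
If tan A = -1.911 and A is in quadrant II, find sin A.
sin A = 0.886 (using tan²A + 1 = sec²A)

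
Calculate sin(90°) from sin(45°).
sin(90°) = 2 sin 45° cos 45° = 1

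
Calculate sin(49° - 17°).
sin(49° - 17°) = sin 49° cos 17° - cos 49° sin 17° = 0.5299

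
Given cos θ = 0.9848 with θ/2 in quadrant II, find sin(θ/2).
sin(θ/2) = ±√((1 - cos θ)/2); positive since θ/2 ∈ QII, so sin(θ/2) = 0.08718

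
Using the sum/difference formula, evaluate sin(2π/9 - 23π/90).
sin(2π/9 - 23π/90) = sin 2π/9 cos 23π/90 - cos 2π/9 sin 23π/90 = -0.1045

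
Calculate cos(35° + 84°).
cos(35° + 84°) = cos 35° cos 84° - sin 35° sin 84° = -0.4848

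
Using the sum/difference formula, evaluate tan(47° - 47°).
tan(47° - 47°) = (tan 47° - tan 47°)/(1 + tan 47° tan 47°) = 0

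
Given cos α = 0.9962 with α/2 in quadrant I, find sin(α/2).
sin(α/2) = ±√((1 - cos α)/2); positive since α/2 ∈ QI, so sin(α/2) = 0.04359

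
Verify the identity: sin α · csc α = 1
LHS = sin α · (1/sin α) = 1 = RHS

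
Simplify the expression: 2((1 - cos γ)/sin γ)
2((1 - cos γ)/sin γ) = 2(tan(γ/2)) (using Half angle)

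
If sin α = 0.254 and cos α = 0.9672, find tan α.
tan α = sin α / cos α = 0.2626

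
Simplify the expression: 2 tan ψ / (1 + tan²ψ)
2 tan ψ / (1 + tan²ψ) = sin(2ψ) (using Double angle)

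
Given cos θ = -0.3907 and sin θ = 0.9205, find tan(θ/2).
tan(θ/2) = sin θ / (1 + cos θ) = 1.511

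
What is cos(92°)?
cos(92°) = -0.0349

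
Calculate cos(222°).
cos(222°) = -0.7431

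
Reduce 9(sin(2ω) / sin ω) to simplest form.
9(sin(2ω) / sin ω) = 9(2 cos ω) (using Double angle)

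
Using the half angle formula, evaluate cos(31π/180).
cos(31π/180) = √((1 + cos 31π/90)/2) = 0.8572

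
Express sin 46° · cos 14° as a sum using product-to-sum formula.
sin 46° cos 14° = (1/2)[sin(46°+14°) + sin(46°-14°)]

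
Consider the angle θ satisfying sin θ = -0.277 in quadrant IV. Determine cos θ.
cos θ = √(1 - sin²θ) = 0.9609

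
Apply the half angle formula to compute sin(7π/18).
sin(7π/18) = √((1 - cos 7π/9)/2) = 0.9397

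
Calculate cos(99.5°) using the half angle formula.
cos(99.5°) = -√((1 + cos 199°)/2) = -0.165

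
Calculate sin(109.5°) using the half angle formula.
sin(109.5°) = √((1 - cos 219°)/2) = 0.9426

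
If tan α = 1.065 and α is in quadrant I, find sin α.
sin α = 0.729 (using tan²α + 1 = sec²α)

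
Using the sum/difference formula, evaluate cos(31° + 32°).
cos(31° + 32°) = cos 31° cos 32° - sin 31° sin 32° = 0.454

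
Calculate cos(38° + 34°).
cos(38° + 34°) = cos 38° cos 34° - sin 38° sin 34° = 0.309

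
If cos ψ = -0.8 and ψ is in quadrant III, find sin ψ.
sin ψ = -0.6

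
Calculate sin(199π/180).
sin(199π/180) = -0.3256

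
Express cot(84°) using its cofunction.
cot(84°) = tan(90° - 84°) = tan(6°)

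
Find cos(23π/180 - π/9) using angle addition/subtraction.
cos(23π/180 - π/9) = cos 23π/180 cos π/9 + sin 23π/180 sin π/9 = 0.9986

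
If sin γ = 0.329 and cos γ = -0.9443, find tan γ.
tan γ = sin γ / cos γ = -0.3484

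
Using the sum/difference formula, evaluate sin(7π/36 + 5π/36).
sin(7π/36 + 5π/36) = sin 7π/36 cos 5π/36 + cos 7π/36 sin 5π/36 = √3/2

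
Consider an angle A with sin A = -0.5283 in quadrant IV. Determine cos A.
cos A = √(1 - sin²A) = 0.8491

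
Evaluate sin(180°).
sin(180°) = 0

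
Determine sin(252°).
sin(252°) = -0.9511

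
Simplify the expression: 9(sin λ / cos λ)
9(sin λ / cos λ) = 9(tan λ) (using Quotient identity)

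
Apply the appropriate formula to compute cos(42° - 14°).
cos(42° - 14°) = cos 42° cos 14° + sin 42° sin 14° = 0.8829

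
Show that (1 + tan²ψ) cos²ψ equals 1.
LHS = sec²ψ · cos²ψ = (1/cos²ψ) · cos²ψ = 1 = RHS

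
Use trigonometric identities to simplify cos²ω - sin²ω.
cos²ω - sin²ω = cos(2ω) (using Double angle)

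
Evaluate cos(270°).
cos(270°) = 0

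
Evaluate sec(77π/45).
sec(77π/45) = 1.624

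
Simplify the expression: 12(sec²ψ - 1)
12(sec²ψ - 1) = 12(tan²ψ) (using Pythagorean identity)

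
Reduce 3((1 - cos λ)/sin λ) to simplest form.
3((1 - cos λ)/sin λ) = 3(tan(λ/2)) (using Half angle)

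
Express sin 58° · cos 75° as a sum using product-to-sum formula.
sin 58° cos 75° = (1/2)[sin(58°+75°) + sin(58°-75°)]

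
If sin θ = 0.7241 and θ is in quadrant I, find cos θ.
cos θ = 0.6897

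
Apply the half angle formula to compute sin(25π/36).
sin(25π/36) = √((1 - cos 25π/18)/2) = 0.8192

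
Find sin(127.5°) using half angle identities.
sin(127.5°) = √((1 - cos 255°)/2) = 0.7934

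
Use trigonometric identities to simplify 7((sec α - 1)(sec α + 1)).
7((sec α - 1)(sec α + 1)) = 7(tan²α) (using Diff. of squares)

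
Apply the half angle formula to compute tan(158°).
tan(158°) = sin 316° / (1 + cos 316°) = -0.404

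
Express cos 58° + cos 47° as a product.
cos 58° + cos 47° = 2 cos(52.5°) cos(5.5°)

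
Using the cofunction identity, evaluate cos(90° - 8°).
cos(90° - 8°) = sin(8°) = 0.1392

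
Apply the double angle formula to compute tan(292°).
tan(292°) = 2 tan 146° / (1 - tan²146°) = -2.475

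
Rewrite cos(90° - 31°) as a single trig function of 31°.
cos(90° - 31°) = sin(31°)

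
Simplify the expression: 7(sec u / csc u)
7(sec u / csc u) = 7(tan u) (using Reciprocal identities)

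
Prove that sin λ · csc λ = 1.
LHS = sin λ · (1/sin λ) = 1 = RHS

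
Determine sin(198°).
sin(198°) = -0.309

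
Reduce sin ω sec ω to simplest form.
sin ω sec ω = tan ω (using Reciprocal + quotient)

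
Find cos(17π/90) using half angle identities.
cos(17π/90) = √((1 + cos 17π/45)/2) = 0.829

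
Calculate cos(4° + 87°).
cos(4° + 87°) = cos 4° cos 87° - sin 4° sin 87° = -0.01745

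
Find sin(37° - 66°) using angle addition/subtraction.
sin(37° - 66°) = sin 37° cos 66° - cos 37° sin 66° = -0.4848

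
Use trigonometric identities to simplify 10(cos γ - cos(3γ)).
10(cos γ - cos(3γ)) = 10(2 sin(2γ) sin γ) (using Sum-to-product)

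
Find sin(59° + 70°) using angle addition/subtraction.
sin(59° + 70°) = sin 59° cos 70° + cos 59° sin 70° = 0.7771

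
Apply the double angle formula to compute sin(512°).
sin(512°) = 2 sin 256° cos 256° = 0.4695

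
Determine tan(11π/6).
tan(11π/6) = -√3/3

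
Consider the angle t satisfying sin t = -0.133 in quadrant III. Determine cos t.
cos t = ±√(1 - sin²t) = -0.9911 (negative in QIII)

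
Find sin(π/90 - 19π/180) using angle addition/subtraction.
sin(π/90 - 19π/180) = sin π/90 cos 19π/180 - cos π/90 sin 19π/180 = -0.2924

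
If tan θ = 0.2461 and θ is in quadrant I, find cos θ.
cos θ = 0.971 (using tan²θ + 1 = sec²θ)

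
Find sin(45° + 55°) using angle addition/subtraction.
sin(45° + 55°) = sin 45° cos 55° + cos 45° sin 55° = 0.9848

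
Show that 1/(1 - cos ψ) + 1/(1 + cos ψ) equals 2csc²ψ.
LHS = [(1 + cos ψ) + (1 - cos ψ)] / [(1 - cos ψ)(1 + cos ψ)] = 2/(1 - cos²ψ) = 2/sin²ψ = 2csc²ψ = RHS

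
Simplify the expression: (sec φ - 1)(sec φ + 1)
(sec φ - 1)(sec φ + 1) = tan²φ (using Diff. of squares)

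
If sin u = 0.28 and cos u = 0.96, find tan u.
tan u = sin u / cos u = 0.2917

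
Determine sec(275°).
sec(275°) = 11.47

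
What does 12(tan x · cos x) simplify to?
12(tan x · cos x) = 12(sin x) (using Quotient identity)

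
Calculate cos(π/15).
cos(π/15) = 0.9781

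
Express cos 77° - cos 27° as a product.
cos 77° - cos 27° = -2 sin(52°) sin(25°)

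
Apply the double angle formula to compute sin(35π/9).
sin(35π/9) = 2 sin 35π/18 cos 35π/18 = -0.342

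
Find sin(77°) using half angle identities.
sin(77°) = √((1 - cos 154°)/2) = 0.9744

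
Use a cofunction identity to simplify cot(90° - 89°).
cot(90° - 89°) = tan(89°)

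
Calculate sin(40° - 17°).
sin(40° - 17°) = sin 40° cos 17° - cos 40° sin 17° = 0.3907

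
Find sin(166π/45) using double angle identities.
sin(166π/45) = 2 sin 83π/45 cos 83π/45 = -0.829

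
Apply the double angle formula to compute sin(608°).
sin(608°) = 2 sin 304° cos 304° = -0.9272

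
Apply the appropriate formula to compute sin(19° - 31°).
sin(19° - 31°) = sin 19° cos 31° - cos 19° sin 31° = -0.2079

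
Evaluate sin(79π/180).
sin(79π/180) = 0.9816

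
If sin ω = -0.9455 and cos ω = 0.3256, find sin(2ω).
sin(2ω) = 2 sin ω cos ω = -0.6157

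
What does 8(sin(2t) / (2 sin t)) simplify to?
8(sin(2t) / (2 sin t)) = 8(cos t) (using Double angle)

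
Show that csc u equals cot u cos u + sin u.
RHS = cos²u/sin u + sin u = (cos²u + sin²u)/sin u = 1/sin u = csc u = LHS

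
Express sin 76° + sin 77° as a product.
sin 76° + sin 77° = 2 sin(76.5°) cos(-0.5°)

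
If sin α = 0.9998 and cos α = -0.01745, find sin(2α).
sin(2α) = 2 sin α cos α = -0.03489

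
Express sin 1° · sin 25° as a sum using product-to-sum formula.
sin 1° sin 25° = (1/2)[cos(1°-25°) - cos(1°+25°)]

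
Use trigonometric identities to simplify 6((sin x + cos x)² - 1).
6((sin x + cos x)² - 1) = 6(sin(2x)) (using Pythagorean + double angle)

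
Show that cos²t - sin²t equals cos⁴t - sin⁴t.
RHS = (cos²t - sin²t)(cos²t + sin²t) = (cos²t - sin²t) · 1 = cos²t - sin²t = LHS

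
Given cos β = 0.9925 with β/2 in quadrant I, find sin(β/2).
sin(β/2) = ±√((1 - cos β)/2); positive since β/2 ∈ QI, so sin(β/2) = 0.06124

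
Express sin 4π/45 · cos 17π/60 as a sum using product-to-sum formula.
sin 4π/45 cos 17π/60 = (1/2)[sin(4π/45+17π/60) + sin(4π/45-17π/60)]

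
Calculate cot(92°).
cot(92°) = -0.03492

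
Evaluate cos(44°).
cos(44°) = 0.7193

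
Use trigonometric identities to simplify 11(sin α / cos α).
11(sin α / cos α) = 11(tan α) (using Quotient identity)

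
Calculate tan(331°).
tan(331°) = -0.5543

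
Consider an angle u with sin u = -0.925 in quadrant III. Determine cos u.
cos u = ±√(1 - sin²u) = -0.38 (negative in QIII)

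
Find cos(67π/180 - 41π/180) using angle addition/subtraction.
cos(67π/180 - 41π/180) = cos 67π/180 cos 41π/180 + sin 67π/180 sin 41π/180 = 0.8988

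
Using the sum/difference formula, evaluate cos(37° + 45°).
cos(37° + 45°) = cos 37° cos 45° - sin 37° sin 45° = 0.1392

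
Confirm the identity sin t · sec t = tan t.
LHS = sin t · (1/cos t) = sin t/cos t = tan t = RHS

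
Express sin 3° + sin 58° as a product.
sin 3° + sin 58° = 2 sin(30.5°) cos(-27.5°)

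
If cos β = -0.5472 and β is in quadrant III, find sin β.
sin β = -0.837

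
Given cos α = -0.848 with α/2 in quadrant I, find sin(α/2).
sin(α/2) = ±√((1 - cos α)/2); positive since α/2 ∈ QI, so sin(α/2) = 0.9612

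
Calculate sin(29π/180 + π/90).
sin(29π/180 + π/90) = sin 29π/180 cos π/90 + cos 29π/180 sin π/90 = 0.515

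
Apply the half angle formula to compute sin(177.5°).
sin(177.5°) = √((1 - cos 355°)/2) = 0.04362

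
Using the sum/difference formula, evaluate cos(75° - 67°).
cos(75° - 67°) = cos 75° cos 67° + sin 75° sin 67° = 0.9903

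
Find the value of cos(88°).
cos(88°) = 0.0349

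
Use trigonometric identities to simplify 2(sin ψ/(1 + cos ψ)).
2(sin ψ/(1 + cos ψ)) = 2(tan(ψ/2)) (using Half angle)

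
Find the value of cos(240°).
cos(240°) = -1/2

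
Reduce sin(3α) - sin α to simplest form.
sin(3α) - sin α = 2 cos(2α) sin α (using Sum-to-product)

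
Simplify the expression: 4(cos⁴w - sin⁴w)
4(cos⁴w - sin⁴w) = 4(cos(2w)) (using Factoring + double angle)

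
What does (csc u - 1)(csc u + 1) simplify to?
(csc u - 1)(csc u + 1) = cot²u (using Diff. of squares)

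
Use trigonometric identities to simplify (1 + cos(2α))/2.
(1 + cos(2α))/2 = cos²α (using Power reduction)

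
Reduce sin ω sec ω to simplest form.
sin ω sec ω = tan ω (using Reciprocal + quotient)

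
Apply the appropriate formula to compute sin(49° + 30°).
sin(49° + 30°) = sin 49° cos 30° + cos 49° sin 30° = 0.9816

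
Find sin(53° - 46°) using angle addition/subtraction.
sin(53° - 46°) = sin 53° cos 46° - cos 53° sin 46° = 0.1219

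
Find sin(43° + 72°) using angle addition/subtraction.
sin(43° + 72°) = sin 43° cos 72° + cos 43° sin 72° = 0.9063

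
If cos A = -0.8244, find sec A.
sec A = 1/cos A = -1.213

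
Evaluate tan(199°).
tan(199°) = 0.3443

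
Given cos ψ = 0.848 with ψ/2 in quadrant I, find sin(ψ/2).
sin(ψ/2) = ±√((1 - cos ψ)/2); positive since ψ/2 ∈ QI, so sin(ψ/2) = 0.2757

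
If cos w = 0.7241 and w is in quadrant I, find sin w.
sin w = 0.6897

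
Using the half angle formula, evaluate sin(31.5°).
sin(31.5°) = √((1 - cos 63°)/2) = 0.5225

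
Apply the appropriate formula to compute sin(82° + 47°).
sin(82° + 47°) = sin 82° cos 47° + cos 82° sin 47° = 0.7771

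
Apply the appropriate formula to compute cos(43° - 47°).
cos(43° - 47°) = cos 43° cos 47° + sin 43° sin 47° = 0.9976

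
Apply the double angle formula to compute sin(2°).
sin(2°) = 2 sin 1° cos 1° = 0.0349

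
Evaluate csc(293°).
csc(293°) = -1.086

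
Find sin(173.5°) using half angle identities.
sin(173.5°) = √((1 - cos 347°)/2) = 0.1132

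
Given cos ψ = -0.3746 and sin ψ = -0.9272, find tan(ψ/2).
tan(ψ/2) = sin ψ / (1 + cos ψ) = -1.483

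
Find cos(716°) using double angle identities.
cos(716°) = cos²358° - sin²358° = 0.9976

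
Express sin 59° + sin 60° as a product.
sin 59° + sin 60° = 2 sin(59.5°) cos(-0.5°)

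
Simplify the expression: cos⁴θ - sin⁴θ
cos⁴θ - sin⁴θ = cos(2θ) (using Factoring + double angle)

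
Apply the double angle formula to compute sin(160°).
sin(160°) = 2 sin 80° cos 80° = 0.342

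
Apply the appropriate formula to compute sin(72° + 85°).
sin(72° + 85°) = sin 72° cos 85° + cos 72° sin 85° = 0.3907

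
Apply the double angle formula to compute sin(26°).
sin(26°) = 2 sin 13° cos 13° = 0.4384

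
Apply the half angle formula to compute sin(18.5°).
sin(18.5°) = √((1 - cos 37°)/2) = 0.3173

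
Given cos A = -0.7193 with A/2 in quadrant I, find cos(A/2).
cos(A/2) = ±√((1 + cos A)/2); positive since A/2 ∈ QI, so cos(A/2) = 0.3746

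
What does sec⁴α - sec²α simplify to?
sec⁴α - sec²α = tan⁴α + tan²α (using Pythagorean)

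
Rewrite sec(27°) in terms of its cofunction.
sec(27°) = csc(90° - 27°) = csc(63°)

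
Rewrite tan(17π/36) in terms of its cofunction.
tan(17π/36) = cot(π/2 - 17π/36) = cot(π/36)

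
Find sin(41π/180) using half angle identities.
sin(41π/180) = √((1 - cos 41π/90)/2) = 0.6561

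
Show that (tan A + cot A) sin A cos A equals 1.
LHS = (sin A/cos A + cos A/sin A) sin A cos A = ((sin²A + cos²A)/(sin A cos A)) · sin A cos A = sin²A + cos²A = 1 = RHS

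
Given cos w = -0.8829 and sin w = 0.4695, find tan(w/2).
tan(w/2) = sin w / (1 + cos w) = 4.009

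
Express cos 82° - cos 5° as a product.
cos 82° - cos 5° = -2 sin(43.5°) sin(38.5°)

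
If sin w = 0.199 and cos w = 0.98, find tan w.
tan w = sin w / cos w = 0.2031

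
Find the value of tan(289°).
tan(289°) = -2.904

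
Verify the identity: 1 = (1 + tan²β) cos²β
RHS = sec²β · cos²β = (1/cos²β) · cos²β = 1 = LHS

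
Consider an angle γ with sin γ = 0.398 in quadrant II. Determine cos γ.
cos γ = ±√(1 - sin²γ) = -0.9174 (negative in QII)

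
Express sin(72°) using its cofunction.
sin(72°) = cos(90° - 72°) = cos(18°)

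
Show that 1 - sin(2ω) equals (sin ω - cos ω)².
RHS = sin²ω - 2 sin ω cos ω + cos²ω = (sin²ω + cos²ω) - 2 sin ω cos ω = 1 - sin(2ω) = LHS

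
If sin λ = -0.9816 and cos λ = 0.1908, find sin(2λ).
sin(2λ) = 2 sin λ cos λ = -0.3746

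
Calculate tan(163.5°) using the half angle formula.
tan(163.5°) = sin 327° / (1 + cos 327°) = -0.2962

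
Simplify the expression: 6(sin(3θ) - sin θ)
6(sin(3θ) - sin θ) = 6(2 cos(2θ) sin θ) (using Sum-to-product)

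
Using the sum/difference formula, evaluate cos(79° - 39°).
cos(79° - 39°) = cos 79° cos 39° + sin 79° sin 39° = 0.766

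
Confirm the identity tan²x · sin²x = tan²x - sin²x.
RHS = sin²x/cos²x - sin²x = sin²x(1/cos²x - 1) = sin²x · (1 - cos²x)/cos²x = sin²x · sin²x/cos²x = sin²x · tan²x = LHS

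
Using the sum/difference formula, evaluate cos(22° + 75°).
cos(22° + 75°) = cos 22° cos 75° - sin 22° sin 75° = -0.1219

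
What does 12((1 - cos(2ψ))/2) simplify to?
12((1 - cos(2ψ))/2) = 12(sin²ψ) (using Power reduction)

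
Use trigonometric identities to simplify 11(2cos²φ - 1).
11(2cos²φ - 1) = 11(cos(2φ)) (using Double angle)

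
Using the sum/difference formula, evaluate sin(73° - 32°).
sin(73° - 32°) = sin 73° cos 32° - cos 73° sin 32° = 0.6561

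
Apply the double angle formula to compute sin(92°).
sin(92°) = 2 sin 46° cos 46° = 0.9994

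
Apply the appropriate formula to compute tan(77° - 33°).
tan(77° - 33°) = (tan 77° - tan 33°)/(1 + tan 77° tan 33°) = 0.9657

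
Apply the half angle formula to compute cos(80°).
cos(80°) = √((1 + cos 160°)/2) = 0.1736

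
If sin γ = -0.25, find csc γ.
csc γ = 1/sin γ = -4.0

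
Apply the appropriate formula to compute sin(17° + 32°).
sin(17° + 32°) = sin 17° cos 32° + cos 17° sin 32° = 0.7547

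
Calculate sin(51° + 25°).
sin(51° + 25°) = sin 51° cos 25° + cos 51° sin 25° = 0.9703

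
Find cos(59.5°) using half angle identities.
cos(59.5°) = √((1 + cos 119°)/2) = 0.5075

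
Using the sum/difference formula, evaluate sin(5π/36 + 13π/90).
sin(5π/36 + 13π/90) = sin 5π/36 cos 13π/90 + cos 5π/36 sin 13π/90 = 0.7771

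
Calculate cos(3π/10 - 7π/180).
cos(3π/10 - 7π/180) = cos 3π/10 cos 7π/180 + sin 3π/10 sin 7π/180 = 0.682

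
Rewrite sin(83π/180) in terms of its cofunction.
sin(83π/180) = cos(π/2 - 83π/180) = cos(7π/180)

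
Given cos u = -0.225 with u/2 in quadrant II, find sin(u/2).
sin(u/2) = ±√((1 - cos u)/2); positive since u/2 ∈ QII, so sin(u/2) = 0.7826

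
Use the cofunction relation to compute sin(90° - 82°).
sin(90° - 82°) = cos(82°) = 0.1392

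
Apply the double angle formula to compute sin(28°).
sin(28°) = 2 sin 14° cos 14° = 0.4695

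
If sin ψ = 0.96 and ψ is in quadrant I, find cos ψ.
cos ψ = 0.28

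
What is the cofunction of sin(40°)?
sin(40°) = cos(90° - 40°) = cos(50°)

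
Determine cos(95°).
cos(95°) = -0.08716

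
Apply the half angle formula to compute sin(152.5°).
sin(152.5°) = √((1 - cos 305°)/2) = 0.4617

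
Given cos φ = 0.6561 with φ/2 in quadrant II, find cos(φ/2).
cos(φ/2) = ±√((1 + cos φ)/2); negative since φ/2 ∈ QII, so cos(φ/2) = -0.91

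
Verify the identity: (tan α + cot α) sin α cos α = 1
LHS = (sin α/cos α + cos α/sin α) sin α cos α = ((sin²α + cos²α)/(sin α cos α)) · sin α cos α = sin²α + cos²α = 1 = RHS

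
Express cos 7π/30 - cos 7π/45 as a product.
cos 7π/30 - cos 7π/45 = -2 sin(7π/36) sin(7π/180)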